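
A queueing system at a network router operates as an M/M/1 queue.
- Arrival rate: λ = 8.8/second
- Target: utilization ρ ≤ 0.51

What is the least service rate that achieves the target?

ρ = λ/μ, so μ = λ/ρ
μ ≥ 8.8/0.51 = 17.2549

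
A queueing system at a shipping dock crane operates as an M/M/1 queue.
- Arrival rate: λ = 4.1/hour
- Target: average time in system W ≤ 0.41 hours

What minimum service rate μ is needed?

For M/M/1: W = 1/(μ-λ)
Need W ≤ 0.41, so 1/(μ-λ) ≤ 0.41
μ - λ ≥ 1/0.41 = 2.4390
μ ≥ 4.1 + 2.4390 = 6.5390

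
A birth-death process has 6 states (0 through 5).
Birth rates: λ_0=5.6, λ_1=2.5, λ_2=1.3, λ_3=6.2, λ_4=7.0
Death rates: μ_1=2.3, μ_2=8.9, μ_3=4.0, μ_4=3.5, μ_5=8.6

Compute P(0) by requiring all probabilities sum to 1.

Ratios P(n)/P(0) = (λ₀···λₙ₋₁)/(μ₁···μₙ):
P(1)/P(0) = (5.6)/(2.3) = 2.4348
P(2)/P(0) = (5.6×2.5)/(2.3×8.9) = 0.6839
P(3)/P(0) = (5.6×2.5×1.3)/(2.3×8.9×4.0) = 0.2223
P(4)/P(0) = (5.6×2.5×1.3×6.2)/(2.3×8.9×4.0×3.5) = 0.3937
P(5)/P(0) = (5.6×2.5×1.3×6.2×7.0)/(2.3×8.9×4.0×3.5×8.6) = 0.3205

Normalization: ∑ P(n) = 1
P(0) × (1.0000 + 2.4348 + 0.6839 + 0.2223 + 0.3937 + 0.3205) = 1
P(0) × 5.0552 = 1
P(0) = 1/5.0552 = 0.1978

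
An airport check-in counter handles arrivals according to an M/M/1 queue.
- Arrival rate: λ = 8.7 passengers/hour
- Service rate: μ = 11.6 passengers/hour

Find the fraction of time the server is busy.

Server utilization: ρ = λ/μ
ρ = 8.7/11.6 = 0.7500
The server is busy 75.00% of the time.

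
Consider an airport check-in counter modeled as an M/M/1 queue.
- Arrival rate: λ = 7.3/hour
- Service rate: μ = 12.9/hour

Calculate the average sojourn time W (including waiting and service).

First, compute utilization: ρ = λ/μ = 7.3/12.9 = 0.5659
For M/M/1: W = 1/(μ-λ)
W = 1/(12.9-7.3) = 1/5.60
W = 0.1786 hours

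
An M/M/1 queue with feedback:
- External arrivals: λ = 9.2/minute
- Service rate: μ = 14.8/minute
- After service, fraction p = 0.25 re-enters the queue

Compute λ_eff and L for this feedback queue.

Effective arrival rate: λ_eff = λ/(1-p) = 9.2/(1-0.25) = 9.2/0.75 = 12.2667
ρ = λ_eff/μ = 12.2667/14.8 = 0.82883
L = ρ/(1-ρ) = 0.82883/(1-0.82883) = 4.8421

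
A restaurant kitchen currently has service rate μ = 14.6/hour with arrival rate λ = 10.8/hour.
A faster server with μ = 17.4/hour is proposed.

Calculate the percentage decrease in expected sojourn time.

System 1: ρ₁ = 10.8/14.6 = 0.7397, W₁ = 1/(14.6-10.8) = 0.26316
System 2: ρ₂ = 10.8/17.4 = 0.6207, W₂ = 1/(17.4-10.8) = 0.15152
Improvement: (W₁-W₂)/W₁ = (0.26316-0.15152)/0.26316 = 42.42%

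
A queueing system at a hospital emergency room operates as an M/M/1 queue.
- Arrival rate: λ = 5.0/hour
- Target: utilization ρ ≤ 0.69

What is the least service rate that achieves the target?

ρ = λ/μ, so μ = λ/ρ
μ ≥ 5.0/0.69 = 7.2464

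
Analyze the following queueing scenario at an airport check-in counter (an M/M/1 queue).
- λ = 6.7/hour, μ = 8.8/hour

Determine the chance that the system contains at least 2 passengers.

ρ = λ/μ = 6.7/8.8 = 0.7614
P(N ≥ n) = ρⁿ
P(N ≥ 2) = 0.7614^2
P(N ≥ 2) = 0.5797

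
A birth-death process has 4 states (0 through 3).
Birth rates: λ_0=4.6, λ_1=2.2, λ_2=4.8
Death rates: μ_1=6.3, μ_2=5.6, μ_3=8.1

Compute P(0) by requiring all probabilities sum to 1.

Ratios P(n)/P(0) = (λ₀···λₙ₋₁)/(μ₁···μₙ):
P(1)/P(0) = (4.6)/(6.3) = 0.7302
P(2)/P(0) = (4.6×2.2)/(6.3×5.6) = 0.2868
P(3)/P(0) = (4.6×2.2×4.8)/(6.3×5.6×8.1) = 0.1700

Normalization: ∑ P(n) = 1
P(0) × (1.0000 + 0.7302 + 0.2868 + 0.1700) = 1
P(0) × 2.1870 = 1
P(0) = 1/2.1870 = 0.4572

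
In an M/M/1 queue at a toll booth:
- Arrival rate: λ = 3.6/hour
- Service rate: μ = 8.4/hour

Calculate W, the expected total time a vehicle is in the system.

First, compute utilization: ρ = λ/μ = 3.6/8.4 = 0.4286
For M/M/1: W = 1/(μ-λ)
W = 1/(8.4-3.6) = 1/4.80
W = 0.2083 hours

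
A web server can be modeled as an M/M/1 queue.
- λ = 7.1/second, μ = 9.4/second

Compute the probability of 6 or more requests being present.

ρ = λ/μ = 7.1/9.4 = 0.7553
P(N ≥ n) = ρⁿ
P(N ≥ 6) = 0.7553^6
P(N ≥ 6) = 0.1857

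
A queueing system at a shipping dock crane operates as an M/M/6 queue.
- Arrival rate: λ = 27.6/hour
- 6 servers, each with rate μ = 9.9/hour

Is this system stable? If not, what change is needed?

Stability requires ρ = λ/(cμ) < 1
ρ = 27.6/(6 × 9.9) = 27.6/59.40 = 0.4646
Since 0.4646 < 1, the system is STABLE.
The servers are busy 46.46% of the time.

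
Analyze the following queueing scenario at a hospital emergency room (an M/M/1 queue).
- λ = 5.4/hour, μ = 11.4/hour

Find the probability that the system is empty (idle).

ρ = λ/μ = 5.4/11.4 = 0.4737
P(0) = 1 - ρ = 1 - 0.4737 = 0.5263
The server is idle 52.63% of the time.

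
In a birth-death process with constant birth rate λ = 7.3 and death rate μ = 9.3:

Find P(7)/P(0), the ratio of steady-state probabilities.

For constant rates: P(n)/P(0) = (λ/μ)^n
P(7)/P(0) = (7.3/9.3)^7 = 0.78495^7 = 0.1836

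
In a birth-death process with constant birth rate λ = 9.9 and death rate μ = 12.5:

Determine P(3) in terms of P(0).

For constant rates: P(n)/P(0) = (λ/μ)^n
P(3)/P(0) = (9.9/12.5)^3 = 0.7920^3 = 0.4968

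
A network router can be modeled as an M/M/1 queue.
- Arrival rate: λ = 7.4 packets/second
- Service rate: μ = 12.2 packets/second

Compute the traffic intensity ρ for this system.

Server utilization: ρ = λ/μ
ρ = 7.4/12.2 = 0.6066
The server is busy 60.66% of the time.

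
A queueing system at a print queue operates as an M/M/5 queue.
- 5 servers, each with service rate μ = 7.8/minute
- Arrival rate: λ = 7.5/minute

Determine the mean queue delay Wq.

Traffic intensity: ρ = λ/(cμ) = 7.5/(5×7.8) = 0.1923
Since ρ = 0.1923 < 1, system is stable.
Offered load a = λ/μ = cρ = 7.5/7.8 = 0.9615
P₀ = [ Σₙ₌₀^4 aⁿ/n! + a^5/(5!(1-ρ)) ]⁻¹
Σ = a^0/0! + a^1/1! + a^2/2! + a^3/3! + a^4/4! = 1.0000 + 0.9615 + 0.4623 + 0.1482 + 0.03562 = 2.6076
a^5/(5!(1-ρ)) = 0.8219/(120 × 0.8077) = 0.008480
P₀ = 1/(2.6076 + 0.008480) = 0.3823
Lq = P₀·a^5·ρ / (5!(1-ρ)²) = 0.3823 × 0.8219 × 0.1923 / (120 × 0.6524) = 0.0007718
Wq = Lq/λ = 0.0007718/7.5 = 0.0001029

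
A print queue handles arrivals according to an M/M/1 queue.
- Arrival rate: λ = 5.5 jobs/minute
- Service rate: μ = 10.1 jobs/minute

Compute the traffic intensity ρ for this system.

Server utilization: ρ = λ/μ
ρ = 5.5/10.1 = 0.5446
The server is busy 54.46% of the time.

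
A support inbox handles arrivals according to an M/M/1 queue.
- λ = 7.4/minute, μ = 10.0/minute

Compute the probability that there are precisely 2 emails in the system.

ρ = λ/μ = 7.4/10.0 = 0.7400
P(n) = (1-ρ)ρⁿ
P(2) = (1-0.7400) × 0.7400^2
P(2) = 0.2600 × 0.5476
P(2) = 0.1424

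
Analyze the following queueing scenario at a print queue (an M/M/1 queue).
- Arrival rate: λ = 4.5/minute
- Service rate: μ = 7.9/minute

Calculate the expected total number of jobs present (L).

ρ = λ/μ = 4.5/7.9 = 0.5696
For M/M/1: L = λ/(μ-λ)
L = 4.5/(7.9-4.5) = 4.5/3.40
L = 1.3235 jobs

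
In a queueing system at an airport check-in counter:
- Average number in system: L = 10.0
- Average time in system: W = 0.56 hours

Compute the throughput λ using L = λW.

Little's Law: L = λW, so λ = L/W
λ = 10.0/0.56 = 17.8571 passengers/hour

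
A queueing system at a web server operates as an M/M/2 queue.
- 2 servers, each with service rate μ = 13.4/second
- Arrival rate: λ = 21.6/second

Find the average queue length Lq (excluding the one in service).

Traffic intensity: ρ = λ/(cμ) = 21.6/(2×13.4) = 0.8060
Since ρ = 0.8060 < 1, system is stable.
Offered load a = λ/μ = cρ = 21.6/13.4 = 1.6119
P₀ = [ Σₙ₌₀^1 aⁿ/n! + a^2/(2!(1-ρ)) ]⁻¹
Σ = a^0/0! + a^1/1! = 1.0000 + 1.6119 = 2.6119
a^2/(2!(1-ρ)) = 2.598352/(2 × 0.1940299) = 6.6958
P₀ = 1/(2.6119 + 6.6958) = 0.1074
Lq = P₀·a^2·ρ / (2!(1-ρ)²) = 0.107438 × 2.59835 × 0.805970 / (2 × 0.0376476) = 2.9882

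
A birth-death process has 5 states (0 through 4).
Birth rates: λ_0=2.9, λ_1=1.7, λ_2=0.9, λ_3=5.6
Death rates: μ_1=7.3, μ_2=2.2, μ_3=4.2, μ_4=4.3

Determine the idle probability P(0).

Ratios P(n)/P(0) = (λ₀···λₙ₋₁)/(μ₁···μₙ):
P(1)/P(0) = (2.9)/(7.3) = 0.39726
P(2)/P(0) = (2.9×1.7)/(7.3×2.2) = 0.30697
P(3)/P(0) = (2.9×1.7×0.9)/(7.3×2.2×4.2) = 0.065780
P(4)/P(0) = (2.9×1.7×0.9×5.6)/(7.3×2.2×4.2×4.3) = 0.085667

Normalization: ∑ P(n) = 1
P(0) × (1.0000 + 0.39726 + 0.30697 + 0.065780 + 0.085667) = 1
P(0) × 1.8557 = 1
P(0) = 1/1.8557 = 0.5389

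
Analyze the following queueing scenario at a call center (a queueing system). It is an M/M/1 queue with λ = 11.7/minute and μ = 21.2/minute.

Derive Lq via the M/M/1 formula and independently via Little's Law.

Method 1 (direct): Lq = λ²/(μ(μ-λ)) = 136.89/(21.2 × 9.50) = 0.6797

Method 2 (Little's Law):
W = 1/(μ-λ) = 1/9.50 = 0.10526
Wq = W - 1/μ = 0.10526 - 0.047170 = 0.05809
Lq = λWq = 11.7 × 0.05809 = 0.6797 ✔ (matches Method 1)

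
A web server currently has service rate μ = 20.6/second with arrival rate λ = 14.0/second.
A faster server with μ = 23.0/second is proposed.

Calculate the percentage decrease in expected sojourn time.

System 1: ρ₁ = 14.0/20.6 = 0.6796, W₁ = 1/(20.6-14.0) = 0.1515
System 2: ρ₂ = 14.0/23.0 = 0.6087, W₂ = 1/(23.0-14.0) = 0.1111
Improvement: (W₁-W₂)/W₁ = (0.1515-0.1111)/0.1515 = 26.67%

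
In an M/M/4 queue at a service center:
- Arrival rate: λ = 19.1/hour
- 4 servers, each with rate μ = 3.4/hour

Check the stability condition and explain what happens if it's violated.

Stability requires ρ = λ/(cμ) < 1
ρ = 19.1/(4 × 3.4) = 19.1/13.60 = 1.4044
Since 1.4044 ≥ 1, the system is UNSTABLE.
Need c > λ/μ = 19.1/3.4 = 5.62.
Minimum servers needed: c = 6.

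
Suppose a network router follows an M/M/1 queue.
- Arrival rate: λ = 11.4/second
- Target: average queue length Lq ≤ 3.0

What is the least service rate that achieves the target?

For M/M/1: Lq = λ²/(μ(μ-λ))
Need Lq ≤ 3.0, i.e. μ(μ-λ) ≥ λ²/3.0
μ² - 11.4μ - 129.96/3.0 ≥ 0  →  μ² - 11.4μ - 43.3200 ≥ 0
Quadratic formula (positive root): μ = [λ + √(λ² + 4×43.3200)]/2
Discriminant: 129.96 + 4×43.3200 = 303.2400, √303.2400 = 17.4138
μ ≥ (11.4 + 17.4138)/2 = 14.4069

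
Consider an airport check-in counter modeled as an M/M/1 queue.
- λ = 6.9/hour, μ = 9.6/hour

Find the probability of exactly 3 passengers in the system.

ρ = λ/μ = 6.9/9.6 = 0.7188
P(n) = (1-ρ)ρⁿ
P(3) = (1-0.7188) × 0.7188^3
P(3) = 0.2812 × 0.3714
P(3) = 0.1044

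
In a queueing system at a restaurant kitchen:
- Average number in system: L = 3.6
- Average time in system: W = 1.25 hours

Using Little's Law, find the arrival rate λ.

Little's Law: L = λW, so λ = L/W
λ = 3.6/1.25 = 2.8800 orders/hour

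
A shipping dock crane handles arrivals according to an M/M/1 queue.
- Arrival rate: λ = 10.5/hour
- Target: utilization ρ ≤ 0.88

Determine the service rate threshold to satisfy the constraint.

ρ = λ/μ, so μ = λ/ρ
μ ≥ 10.5/0.88 = 11.9318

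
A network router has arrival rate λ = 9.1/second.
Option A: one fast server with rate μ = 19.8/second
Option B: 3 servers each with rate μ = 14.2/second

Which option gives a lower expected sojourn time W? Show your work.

Option A: single server μ = 19.8 (M/M/1)
  ρ_A = 9.1/19.8 = 0.4596
  W_A = 1/(μ-λ) = 1/(19.8-9.1) = 1/10.70 = 0.09346

Option B: 3 servers μ = 14.2 (M/M/3)
  ρ_B = λ/(cμ) = 9.1/(3×14.2) = 0.2136
  Offered load a = λ/μ = cρ = 9.1/14.2 = 0.6408
  P₀ = [ Σₙ₌₀^2 aⁿ/n! + a^3/(3!(1-ρ)) ]⁻¹
  Σ = a^0/0! + a^1/1! + a^2/2! = 1.0000 + 0.64085 + 0.20534 = 1.8462
  a^3/(3!(1-ρ)) = 0.2632/(6 × 0.7864) = 0.05578
  P₀ = 1/(1.8462 + 0.05578) = 0.5258
  Lq = P₀·a^3·ρ / (3!(1-ρ)²) = 0.525772 × 0.263184 × 0.213615 / (6 × 0.618401) = 0.007966
  Wq_B = Lq/λ = 0.007966/9.1 = 0.0008754
  W_B = Wq_B + 1/μ = 0.0008754 + 0.07042 = 0.07130

Since W_B = 0.07130 < W_A = 0.09346, Option B (multiple servers) has the shorter time in system.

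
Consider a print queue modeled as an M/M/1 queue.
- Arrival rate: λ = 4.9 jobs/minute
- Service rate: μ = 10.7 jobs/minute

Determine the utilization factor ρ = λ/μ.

Server utilization: ρ = λ/μ
ρ = 4.9/10.7 = 0.4579
The server is busy 45.79% of the time.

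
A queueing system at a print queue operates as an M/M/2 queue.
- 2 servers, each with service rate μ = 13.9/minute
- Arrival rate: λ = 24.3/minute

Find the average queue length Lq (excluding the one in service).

Traffic intensity: ρ = λ/(cμ) = 24.3/(2×13.9) = 0.8741
Since ρ = 0.8741 < 1, system is stable.
Offered load a = λ/μ = cρ = 24.3/13.9 = 1.7482
P₀ = [ Σₙ₌₀^1 aⁿ/n! + a^2/(2!(1-ρ)) ]⁻¹
Σ = a^0/0! + a^1/1! = 1.0000 + 1.7482 = 2.7482
a^2/(2!(1-ρ)) = 3.05621/(2 × 0.125899) = 12.1375
P₀ = 1/(2.7482 + 12.1375) = 0.06718
Lq = P₀·a^2·ρ / (2!(1-ρ)²) = 0.0671785 × 3.05621 × 0.874101 / (2 × 0.0158506) = 5.6611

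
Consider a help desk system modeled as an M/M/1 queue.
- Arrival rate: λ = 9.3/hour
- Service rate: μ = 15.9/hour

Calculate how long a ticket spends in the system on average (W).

First, compute utilization: ρ = λ/μ = 9.3/15.9 = 0.5849
For M/M/1: W = 1/(μ-λ)
W = 1/(15.9-9.3) = 1/6.60
W = 0.1515 hours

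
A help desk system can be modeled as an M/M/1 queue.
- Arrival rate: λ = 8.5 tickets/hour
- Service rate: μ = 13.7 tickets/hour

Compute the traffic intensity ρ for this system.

Server utilization: ρ = λ/μ
ρ = 8.5/13.7 = 0.6204
The server is busy 62.04% of the time.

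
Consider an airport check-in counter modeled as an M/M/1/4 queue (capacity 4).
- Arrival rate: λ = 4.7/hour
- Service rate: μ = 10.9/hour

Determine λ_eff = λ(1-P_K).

ρ = λ/μ = 4.7/10.9 = 0.4312
P₀ = (1-ρ)/(1-ρ^(K+1)) = (1-0.4312)/(1-0.4312^5) = 0.5688/0.9851 = 0.5774
P_K = P₀×ρ^K = 0.5774 × 0.4312^4 = 0.5774 × 0.03457 = 0.01996
λ_eff = λ(1-P_K) = 4.7 × (1 - 0.01996) = 4.7 × 0.98004 = 4.6062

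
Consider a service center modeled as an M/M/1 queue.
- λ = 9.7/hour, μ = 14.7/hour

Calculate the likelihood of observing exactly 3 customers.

ρ = λ/μ = 9.7/14.7 = 0.6599
P(n) = (1-ρ)ρⁿ
P(3) = (1-0.6599) × 0.6599^3
P(3) = 0.34010 × 0.28737
P(3) = 0.09773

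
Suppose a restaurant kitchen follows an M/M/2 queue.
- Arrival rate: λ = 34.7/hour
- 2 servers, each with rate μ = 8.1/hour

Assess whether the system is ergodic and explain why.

Stability requires ρ = λ/(cμ) < 1
ρ = 34.7/(2 × 8.1) = 34.7/16.20 = 2.1420
Since 2.1420 ≥ 1, the system is UNSTABLE.
Need c > λ/μ = 34.7/8.1 = 4.28.
Minimum servers needed: c = 5.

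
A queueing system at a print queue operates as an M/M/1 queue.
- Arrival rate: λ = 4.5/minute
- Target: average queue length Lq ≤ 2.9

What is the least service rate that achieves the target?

For M/M/1: Lq = λ²/(μ(μ-λ))
Need Lq ≤ 2.9, i.e. μ(μ-λ) ≥ λ²/2.9
μ² - 4.5μ - 20.25/2.9 ≥ 0  →  μ² - 4.5μ - 6.9827586 ≥ 0
Quadratic formula (positive root): μ = [λ + √(λ² + 4×6.9827586)]/2
Discriminant: 20.25 + 4×6.9827586 = 48.18103, √48.18103 = 6.94126
μ ≥ (4.5 + 6.94126)/2 = 5.7206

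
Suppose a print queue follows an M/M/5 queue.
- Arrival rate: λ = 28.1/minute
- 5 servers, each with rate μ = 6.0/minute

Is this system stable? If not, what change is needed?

Stability requires ρ = λ/(cμ) < 1
ρ = 28.1/(5 × 6.0) = 28.1/30.00 = 0.9367
Since 0.9367 < 1, the system is STABLE.
The servers are busy 93.67% of the time.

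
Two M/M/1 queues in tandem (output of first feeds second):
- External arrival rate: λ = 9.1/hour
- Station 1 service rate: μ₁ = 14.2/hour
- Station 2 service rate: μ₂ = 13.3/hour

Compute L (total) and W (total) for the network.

By Jackson's theorem, each station behaves as independent M/M/1.
Station 1: ρ₁ = 9.1/14.2 = 0.6408, L₁ = ρ₁/(1-ρ₁) = λ/(μ₁-λ) = 9.1/5.10 = 1.7843
Station 2: ρ₂ = 9.1/13.3 = 0.6842, L₂ = ρ₂/(1-ρ₂) = λ/(μ₂-λ) = 9.1/4.20 = 2.1667
Total: L = L₁ + L₂ = 1.7843 + 2.1667 = 3.9510
W = L/λ = 3.9510/9.1 = 0.4342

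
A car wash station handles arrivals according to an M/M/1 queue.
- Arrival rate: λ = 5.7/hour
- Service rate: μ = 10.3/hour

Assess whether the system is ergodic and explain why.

Stability requires ρ = λ/(cμ) < 1
ρ = 5.7/(1 × 10.3) = 5.7/10.30 = 0.5534
Since 0.5534 < 1, the system is STABLE.
The server is busy 55.34% of the time.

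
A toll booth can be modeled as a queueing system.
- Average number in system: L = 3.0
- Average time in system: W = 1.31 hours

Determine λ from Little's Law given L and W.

Little's Law: L = λW, so λ = L/W
λ = 3.0/1.31 = 2.2901 vehicles/hour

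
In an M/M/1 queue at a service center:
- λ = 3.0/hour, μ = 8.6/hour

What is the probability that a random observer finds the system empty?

ρ = λ/μ = 3.0/8.6 = 0.3488
P(0) = 1 - ρ = 1 - 0.3488 = 0.6512
The server is idle 65.12% of the time.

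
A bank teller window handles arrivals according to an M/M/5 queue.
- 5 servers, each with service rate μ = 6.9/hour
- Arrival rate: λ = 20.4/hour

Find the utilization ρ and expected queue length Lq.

Traffic intensity: ρ = λ/(cμ) = 20.4/(5×6.9) = 0.5913
Since ρ = 0.5913 < 1, system is stable.
Offered load a = λ/μ = cρ = 20.4/6.9 = 2.9565
P₀ = [ Σₙ₌₀^4 aⁿ/n! + a^5/(5!(1-ρ)) ]⁻¹
Σ = a^0/0! + a^1/1! + a^2/2! + a^3/3! + a^4/4! = 1.0000 + 2.9565 + 4.3705 + 4.3072 + 3.1836 = 15.8178
a^5/(5!(1-ρ)) = 225.8944/(120 × 0.4087) = 4.6060
P₀ = 1/(15.8178 + 4.6060) = 0.04896
Lq = P₀·a^5·ρ / (5!(1-ρ)²) = 0.04896 × 225.8944 × 0.5913 / (120 × 0.1670) = 0.3263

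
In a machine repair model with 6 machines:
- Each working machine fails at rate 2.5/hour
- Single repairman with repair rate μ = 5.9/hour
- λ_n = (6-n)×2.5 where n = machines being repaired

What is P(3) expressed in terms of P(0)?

P(3)/P(0) = ∏_{i=0}^{3-1} λ_i/μ_{i+1}
= (6-0)×2.5/5.9 × (6-1)×2.5/5.9 × (6-2)×2.5/5.9
= 9.1295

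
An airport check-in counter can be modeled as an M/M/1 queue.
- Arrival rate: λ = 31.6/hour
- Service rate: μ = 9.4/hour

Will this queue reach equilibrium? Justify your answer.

Stability requires ρ = λ/(cμ) < 1
ρ = 31.6/(1 × 9.4) = 31.6/9.40 = 3.3617
Since 3.3617 ≥ 1, the system is UNSTABLE.
Queue grows without bound. Need μ > λ = 31.6.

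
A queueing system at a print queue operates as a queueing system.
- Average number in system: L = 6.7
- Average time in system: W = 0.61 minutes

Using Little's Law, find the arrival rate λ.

Little's Law: L = λW, so λ = L/W
λ = 6.7/0.61 = 10.9836 jobs/minute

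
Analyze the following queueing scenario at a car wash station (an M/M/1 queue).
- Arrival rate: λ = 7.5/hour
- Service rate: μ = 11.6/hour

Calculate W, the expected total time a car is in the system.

First, compute utilization: ρ = λ/μ = 7.5/11.6 = 0.6466
For M/M/1: W = 1/(μ-λ)
W = 1/(11.6-7.5) = 1/4.10
W = 0.2439 hours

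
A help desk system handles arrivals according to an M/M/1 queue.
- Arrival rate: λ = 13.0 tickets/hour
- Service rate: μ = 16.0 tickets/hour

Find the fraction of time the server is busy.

Server utilization: ρ = λ/μ
ρ = 13.0/16.0 = 0.8125
The server is busy 81.25% of the time.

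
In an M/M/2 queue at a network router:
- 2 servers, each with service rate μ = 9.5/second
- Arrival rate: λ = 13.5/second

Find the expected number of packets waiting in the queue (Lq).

Traffic intensity: ρ = λ/(cμ) = 13.5/(2×9.5) = 0.7105
Since ρ = 0.7105 < 1, system is stable.
Offered load a = λ/μ = cρ = 13.5/9.5 = 1.4211
P₀ = [ Σₙ₌₀^1 aⁿ/n! + a^2/(2!(1-ρ)) ]⁻¹
Σ = a^0/0! + a^1/1! = 1.0000 + 1.4211 = 2.4211
a^2/(2!(1-ρ)) = 2.01939/(2 × 0.289474) = 3.4880
P₀ = 1/(2.4211 + 3.4880) = 0.1692
Lq = P₀·a^2·ρ / (2!(1-ρ)²) = 0.16923 × 2.0194 × 0.71053 / (2 × 0.083795) = 1.4489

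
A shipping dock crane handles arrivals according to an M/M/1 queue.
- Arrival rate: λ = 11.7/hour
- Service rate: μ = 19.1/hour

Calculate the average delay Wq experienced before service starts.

First, compute utilization: ρ = λ/μ = 11.7/19.1 = 0.6126
For M/M/1: Wq = λ/(μ(μ-λ))
Wq = 11.7/(19.1 × (19.1-11.7))
Wq = 11.7/(19.1 × 7.40)
Wq = 0.08278 hours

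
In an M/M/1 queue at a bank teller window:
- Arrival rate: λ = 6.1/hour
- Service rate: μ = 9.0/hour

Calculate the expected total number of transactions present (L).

ρ = λ/μ = 6.1/9.0 = 0.6778
For M/M/1: L = λ/(μ-λ)
L = 6.1/(9.0-6.1) = 6.1/2.90
L = 2.1034 transactions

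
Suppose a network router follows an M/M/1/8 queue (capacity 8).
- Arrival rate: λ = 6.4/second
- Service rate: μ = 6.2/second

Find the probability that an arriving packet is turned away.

ρ = λ/μ = 6.4/6.2 = 1.03226
P₀ = (1-ρ)/(1-ρ^(K+1)) = (1-1.03226)/(1-1.03226^9) = -0.032260/-0.33077 = 0.09753
P_K = P₀×ρ^K = 0.09753 × 1.03226^8 = 0.09753 × 1.2892 = 0.1257
Blocking probability = 12.57%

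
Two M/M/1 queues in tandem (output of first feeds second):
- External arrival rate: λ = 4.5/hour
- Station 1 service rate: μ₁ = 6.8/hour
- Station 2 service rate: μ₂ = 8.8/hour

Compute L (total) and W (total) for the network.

By Jackson's theorem, each station behaves as independent M/M/1.
Station 1: ρ₁ = 4.5/6.8 = 0.6618, L₁ = ρ₁/(1-ρ₁) = λ/(μ₁-λ) = 4.5/2.30 = 1.9565
Station 2: ρ₂ = 4.5/8.8 = 0.5114, L₂ = ρ₂/(1-ρ₂) = λ/(μ₂-λ) = 4.5/4.30 = 1.0465
Total: L = L₁ + L₂ = 1.9565 + 1.0465 = 3.0030
W = L/λ = 3.0030/4.5 = 0.6673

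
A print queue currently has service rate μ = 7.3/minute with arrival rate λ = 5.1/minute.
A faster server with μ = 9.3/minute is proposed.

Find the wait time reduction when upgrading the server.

System 1: ρ₁ = 5.1/7.3 = 0.6986, W₁ = 1/(7.3-5.1) = 0.45455
System 2: ρ₂ = 5.1/9.3 = 0.5484, W₂ = 1/(9.3-5.1) = 0.23810
Improvement: (W₁-W₂)/W₁ = (0.45455-0.23810)/0.45455 = 47.62%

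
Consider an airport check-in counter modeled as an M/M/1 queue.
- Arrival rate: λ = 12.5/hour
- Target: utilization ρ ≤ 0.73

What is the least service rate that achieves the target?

ρ = λ/μ, so μ = λ/ρ
μ ≥ 12.5/0.73 = 17.1233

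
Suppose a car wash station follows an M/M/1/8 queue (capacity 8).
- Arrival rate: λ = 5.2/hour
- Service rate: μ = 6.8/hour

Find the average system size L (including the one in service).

ρ = λ/μ = 5.2/6.8 = 0.76471
P₀ = (1-ρ)/(1-ρ^(K+1)) = (1-0.76471)/(1-0.76471^9) = 0.2353/0.9106 = 0.2584
P_K = P₀×ρ^K = 0.25840 × 0.76471^8 = 0.25840 × 0.11694 = 0.03022
L = ρ[1 - (K+1)ρ^K + Kρ^(K+1)] / [(1-ρ)(1-ρ^(K+1))]
L = 0.76471 × (1 - 9×0.116943 + 8×0.0894275) / ((1 - 0.76471) × (1 - 0.0894275)) = 2.3662 cars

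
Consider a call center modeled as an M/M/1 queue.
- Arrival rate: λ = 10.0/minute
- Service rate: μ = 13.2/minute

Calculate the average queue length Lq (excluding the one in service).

ρ = λ/μ = 10.0/13.2 = 0.7576
For M/M/1: Lq = λ²/(μ(μ-λ))
Lq = 100.00/(13.2 × 3.20)
Lq = 2.3674 calls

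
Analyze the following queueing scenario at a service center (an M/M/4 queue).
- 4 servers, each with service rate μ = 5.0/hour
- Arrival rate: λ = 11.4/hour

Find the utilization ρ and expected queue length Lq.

Traffic intensity: ρ = λ/(cμ) = 11.4/(4×5.0) = 0.5700
Since ρ = 0.5700 < 1, system is stable.
Offered load a = λ/μ = cρ = 11.4/5.0 = 2.2800
P₀ = [ Σₙ₌₀^3 aⁿ/n! + a^4/(4!(1-ρ)) ]⁻¹
Σ = a^0/0! + a^1/1! + a^2/2! + a^3/3! = 1.0000 + 2.2800 + 2.5992 + 1.9754 = 7.8546
a^4/(4!(1-ρ)) = 27.0234/(24 × 0.4300) = 2.6185
P₀ = 1/(7.8546 + 2.6185) = 0.09548
Lq = P₀·a^4·ρ / (4!(1-ρ)²) = 0.09548 × 27.0234 × 0.5700 / (24 × 0.1849) = 0.3314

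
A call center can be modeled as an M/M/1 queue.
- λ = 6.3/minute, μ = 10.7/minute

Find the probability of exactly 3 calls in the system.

ρ = λ/μ = 6.3/10.7 = 0.588785
P(n) = (1-ρ)ρⁿ
P(3) = (1-0.588785) × 0.588785^3
P(3) = 0.4112 × 0.2041
P(3) = 0.08393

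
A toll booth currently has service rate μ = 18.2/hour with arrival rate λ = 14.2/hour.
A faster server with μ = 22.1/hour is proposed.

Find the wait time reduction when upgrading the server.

System 1: ρ₁ = 14.2/18.2 = 0.7802, W₁ = 1/(18.2-14.2) = 0.25000
System 2: ρ₂ = 14.2/22.1 = 0.6425, W₂ = 1/(22.1-14.2) = 0.12658
Improvement: (W₁-W₂)/W₁ = (0.25000-0.12658)/0.25000 = 49.37%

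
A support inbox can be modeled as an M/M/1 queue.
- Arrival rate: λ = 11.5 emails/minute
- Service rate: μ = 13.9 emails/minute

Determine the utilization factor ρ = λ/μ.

Server utilization: ρ = λ/μ
ρ = 11.5/13.9 = 0.8273
The server is busy 82.73% of the time.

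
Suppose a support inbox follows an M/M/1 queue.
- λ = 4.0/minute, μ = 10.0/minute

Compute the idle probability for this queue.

ρ = λ/μ = 4.0/10.0 = 0.4000
P(0) = 1 - ρ = 1 - 0.4000 = 0.6000
The server is idle 60.00% of the time.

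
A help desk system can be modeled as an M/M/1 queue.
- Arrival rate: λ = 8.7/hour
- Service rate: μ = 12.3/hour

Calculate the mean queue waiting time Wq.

First, compute utilization: ρ = λ/μ = 8.7/12.3 = 0.7073
For M/M/1: Wq = λ/(μ(μ-λ))
Wq = 8.7/(12.3 × (12.3-8.7))
Wq = 8.7/(12.3 × 3.60)
Wq = 0.1965 hours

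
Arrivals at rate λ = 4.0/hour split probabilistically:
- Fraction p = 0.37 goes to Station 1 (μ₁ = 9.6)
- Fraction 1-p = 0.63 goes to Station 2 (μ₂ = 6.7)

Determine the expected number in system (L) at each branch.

Effective rates: λ₁ = 4.0×0.37 = 1.48, λ₂ = 4.0×0.63 = 2.52
Station 1: ρ₁ = 1.48/9.6 = 0.1542, L₁ = ρ₁/(1-ρ₁) = 0.1542/(1-0.1542) = 0.1823
Station 2: ρ₂ = 2.52/6.7 = 0.37612, L₂ = ρ₂/(1-ρ₂) = 0.37612/(1-0.37612) = 0.6029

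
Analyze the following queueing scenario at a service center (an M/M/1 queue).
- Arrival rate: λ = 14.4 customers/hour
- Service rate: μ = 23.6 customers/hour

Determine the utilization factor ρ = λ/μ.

Server utilization: ρ = λ/μ
ρ = 14.4/23.6 = 0.6102
The server is busy 61.02% of the time.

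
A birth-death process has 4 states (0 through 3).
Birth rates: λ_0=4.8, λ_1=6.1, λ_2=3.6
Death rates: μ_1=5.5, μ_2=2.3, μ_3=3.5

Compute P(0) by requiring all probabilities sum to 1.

Ratios P(n)/P(0) = (λ₀···λₙ₋₁)/(μ₁···μₙ):
P(1)/P(0) = (4.8)/(5.5) = 0.8727
P(2)/P(0) = (4.8×6.1)/(5.5×2.3) = 2.3146
P(3)/P(0) = (4.8×6.1×3.6)/(5.5×2.3×3.5) = 2.3808

Normalization: ∑ P(n) = 1
P(0) × (1.0000 + 0.8727 + 2.3146 + 2.3808) = 1
P(0) × 6.5681 = 1
P(0) = 1/6.5681 = 0.1523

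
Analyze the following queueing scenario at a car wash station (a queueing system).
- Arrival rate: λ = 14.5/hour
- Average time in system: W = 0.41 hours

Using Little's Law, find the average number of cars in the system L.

Little's Law: L = λW
L = 14.5 × 0.41 = 5.9450 cars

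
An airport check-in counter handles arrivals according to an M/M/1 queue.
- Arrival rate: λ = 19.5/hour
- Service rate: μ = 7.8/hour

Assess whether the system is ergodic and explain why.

Stability requires ρ = λ/(cμ) < 1
ρ = 19.5/(1 × 7.8) = 19.5/7.80 = 2.5000
Since 2.5000 ≥ 1, the system is UNSTABLE.
Queue grows without bound. Need μ > λ = 19.5.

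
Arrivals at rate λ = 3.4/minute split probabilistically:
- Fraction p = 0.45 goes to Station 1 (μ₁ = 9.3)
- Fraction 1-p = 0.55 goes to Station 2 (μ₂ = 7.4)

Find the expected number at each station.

Effective rates: λ₁ = 3.4×0.45 = 1.53, λ₂ = 3.4×0.55 = 1.87
Station 1: ρ₁ = 1.53/9.3 = 0.1645, L₁ = ρ₁/(1-ρ₁) = 0.1645/(1-0.1645) = 0.1969
Station 2: ρ₂ = 1.87/7.4 = 0.2527, L₂ = ρ₂/(1-ρ₂) = 0.2527/(1-0.2527) = 0.3382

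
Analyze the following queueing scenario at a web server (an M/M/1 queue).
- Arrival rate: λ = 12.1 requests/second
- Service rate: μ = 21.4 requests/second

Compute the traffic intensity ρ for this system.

Server utilization: ρ = λ/μ
ρ = 12.1/21.4 = 0.5654
The server is busy 56.54% of the time.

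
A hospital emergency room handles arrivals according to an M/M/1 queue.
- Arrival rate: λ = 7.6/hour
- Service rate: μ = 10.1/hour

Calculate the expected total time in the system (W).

First, compute utilization: ρ = λ/μ = 7.6/10.1 = 0.7525
For M/M/1: W = 1/(μ-λ)
W = 1/(10.1-7.6) = 1/2.50
W = 0.4000 hours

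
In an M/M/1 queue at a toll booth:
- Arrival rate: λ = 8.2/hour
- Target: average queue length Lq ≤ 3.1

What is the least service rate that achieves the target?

For M/M/1: Lq = λ²/(μ(μ-λ))
Need Lq ≤ 3.1, i.e. μ(μ-λ) ≥ λ²/3.1
μ² - 8.2μ - 67.24/3.1 ≥ 0  →  μ² - 8.2μ - 21.69032 ≥ 0
Quadratic formula (positive root): μ = [λ + √(λ² + 4×21.69032)]/2
Discriminant: 67.24 + 4×21.69032 = 154.0013, √154.0013 = 12.4097
μ ≥ (8.2 + 12.4097)/2 = 10.3049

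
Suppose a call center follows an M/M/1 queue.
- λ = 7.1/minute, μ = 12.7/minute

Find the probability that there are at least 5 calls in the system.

ρ = λ/μ = 7.1/12.7 = 0.55906
P(N ≥ n) = ρⁿ
P(N ≥ 5) = 0.55906^5
P(N ≥ 5) = 0.05461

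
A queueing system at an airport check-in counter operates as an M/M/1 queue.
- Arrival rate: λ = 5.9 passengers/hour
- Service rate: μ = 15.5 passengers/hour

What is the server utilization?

Server utilization: ρ = λ/μ
ρ = 5.9/15.5 = 0.3806
The server is busy 38.06% of the time.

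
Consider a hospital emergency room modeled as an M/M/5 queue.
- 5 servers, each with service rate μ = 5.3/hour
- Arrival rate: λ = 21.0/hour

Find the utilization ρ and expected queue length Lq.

Traffic intensity: ρ = λ/(cμ) = 21.0/(5×5.3) = 0.7925
Since ρ = 0.7925 < 1, system is stable.
Offered load a = λ/μ = cρ = 21.0/5.3 = 3.9623
P₀ = [ Σₙ₌₀^4 aⁿ/n! + a^5/(5!(1-ρ)) ]⁻¹
Σ = a^0/0! + a^1/1! + a^2/2! + a^3/3! + a^4/4! = 1.0000 + 3.9623 + 7.8498 + 10.3676 + 10.2698 = 33.4495
a^5/(5!(1-ρ)) = 976.6009/(120 × 0.207547) = 39.2120
P₀ = 1/(33.4495 + 39.2120) = 0.01376
Lq = P₀·a^5·ρ / (5!(1-ρ)²) = 0.0137625 × 976.6009 × 0.792453 / (120 × 0.0430758) = 2.0605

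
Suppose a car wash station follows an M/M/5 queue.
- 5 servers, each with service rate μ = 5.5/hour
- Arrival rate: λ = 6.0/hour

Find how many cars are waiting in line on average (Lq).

Traffic intensity: ρ = λ/(cμ) = 6.0/(5×5.5) = 0.2182
Since ρ = 0.2182 < 1, system is stable.
Offered load a = λ/μ = cρ = 6.0/5.5 = 1.0909
P₀ = [ Σₙ₌₀^4 aⁿ/n! + a^5/(5!(1-ρ)) ]⁻¹
Σ = a^0/0! + a^1/1! + a^2/2! + a^3/3! + a^4/4! = 1.0000 + 1.0909 + 0.5950 + 0.2164 + 0.05901 = 2.9613
a^5/(5!(1-ρ)) = 1.5451/(120 × 0.7818) = 0.01647
P₀ = 1/(2.9613 + 0.01647) = 0.3358
Lq = P₀·a^5·ρ / (5!(1-ρ)²) = 0.33582 × 1.5451 × 0.21818 / (120 × 0.61124) = 0.001543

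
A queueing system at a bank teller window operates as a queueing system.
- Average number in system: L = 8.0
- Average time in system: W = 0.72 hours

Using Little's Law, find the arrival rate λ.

Little's Law: L = λW, so λ = L/W
λ = 8.0/0.72 = 11.1111 transactions/hour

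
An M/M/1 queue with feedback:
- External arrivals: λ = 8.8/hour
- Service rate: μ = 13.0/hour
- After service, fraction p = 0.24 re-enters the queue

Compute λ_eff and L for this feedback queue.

Effective arrival rate: λ_eff = λ/(1-p) = 8.8/(1-0.24) = 8.8/0.76 = 11.57895
ρ = λ_eff/μ = 11.57895/13.0 = 0.890688
L = ρ/(1-ρ) = 0.890688/(1-0.890688) = 8.1481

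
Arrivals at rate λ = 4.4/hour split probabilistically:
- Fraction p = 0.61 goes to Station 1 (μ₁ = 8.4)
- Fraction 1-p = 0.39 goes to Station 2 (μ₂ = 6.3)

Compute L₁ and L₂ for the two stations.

Effective rates: λ₁ = 4.4×0.61 = 2.684, λ₂ = 4.4×0.39 = 1.716
Station 1: ρ₁ = 2.684/8.4 = 0.31952, L₁ = ρ₁/(1-ρ₁) = 0.31952/(1-0.31952) = 0.4696
Station 2: ρ₂ = 1.716/6.3 = 0.27238, L₂ = ρ₂/(1-ρ₂) = 0.27238/(1-0.27238) = 0.3743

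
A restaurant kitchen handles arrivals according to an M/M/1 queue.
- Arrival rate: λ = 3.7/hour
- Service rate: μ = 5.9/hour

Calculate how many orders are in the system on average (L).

ρ = λ/μ = 3.7/5.9 = 0.6271
For M/M/1: L = λ/(μ-λ)
L = 3.7/(5.9-3.7) = 3.7/2.20
L = 1.6818 orders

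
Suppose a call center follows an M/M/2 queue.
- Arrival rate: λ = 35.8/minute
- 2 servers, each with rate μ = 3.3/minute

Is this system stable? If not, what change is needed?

Stability requires ρ = λ/(cμ) < 1
ρ = 35.8/(2 × 3.3) = 35.8/6.60 = 5.4242
Since 5.4242 ≥ 1, the system is UNSTABLE.
Need c > λ/μ = 35.8/3.3 = 10.85.
Minimum servers needed: c = 11.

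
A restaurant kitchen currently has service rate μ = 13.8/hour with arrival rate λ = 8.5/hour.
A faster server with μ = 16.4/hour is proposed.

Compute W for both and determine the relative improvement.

System 1: ρ₁ = 8.5/13.8 = 0.6159, W₁ = 1/(13.8-8.5) = 0.1887
System 2: ρ₂ = 8.5/16.4 = 0.5183, W₂ = 1/(16.4-8.5) = 0.1266
Improvement: (W₁-W₂)/W₁ = (0.1887-0.1266)/0.1887 = 32.91%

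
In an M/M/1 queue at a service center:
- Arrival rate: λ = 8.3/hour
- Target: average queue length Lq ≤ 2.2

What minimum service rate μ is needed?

For M/M/1: Lq = λ²/(μ(μ-λ))
Need Lq ≤ 2.2, i.e. μ(μ-λ) ≥ λ²/2.2
μ² - 8.3μ - 68.89/2.2 ≥ 0  →  μ² - 8.3μ - 31.313636 ≥ 0
Quadratic formula (positive root): μ = [λ + √(λ² + 4×31.313636)]/2
Discriminant: 68.89 + 4×31.313636 = 194.1445, √194.1445 = 13.9336
μ ≥ (8.3 + 13.9336)/2 = 11.1168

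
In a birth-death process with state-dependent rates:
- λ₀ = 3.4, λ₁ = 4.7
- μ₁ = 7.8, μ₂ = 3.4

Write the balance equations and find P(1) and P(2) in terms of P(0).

Balance equations:
State 0: λ₀P₀ = μ₁P₁ → P₁ = (λ₀/μ₁)P₀ = (3.4/7.8)P₀ = 0.4359P₀
State 1: P₂ = (λ₀λ₁)/(μ₁μ₂)P₀ = (3.4×4.7)/(7.8×3.4)P₀ = 0.6026P₀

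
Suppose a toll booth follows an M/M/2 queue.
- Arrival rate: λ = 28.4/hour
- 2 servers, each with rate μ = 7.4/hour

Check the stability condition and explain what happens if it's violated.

Stability requires ρ = λ/(cμ) < 1
ρ = 28.4/(2 × 7.4) = 28.4/14.80 = 1.9189
Since 1.9189 ≥ 1, the system is UNSTABLE.
Need c > λ/μ = 28.4/7.4 = 3.84.
Minimum servers needed: c = 4.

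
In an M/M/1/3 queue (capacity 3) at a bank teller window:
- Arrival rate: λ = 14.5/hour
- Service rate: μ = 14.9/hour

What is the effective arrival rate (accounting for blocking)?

ρ = λ/μ = 14.5/14.9 = 0.97315
P₀ = (1-ρ)/(1-ρ^(K+1)) = (1-0.97315)/(1-0.97315^4) = 0.026850/0.10315 = 0.2603
P_K = P₀×ρ^K = 0.2603 × 0.97315^3 = 0.2603 × 0.9216 = 0.2399
λ_eff = λ(1-P_K) = 14.5 × (1 - 0.23989) = 14.5 × 0.76011 = 11.0216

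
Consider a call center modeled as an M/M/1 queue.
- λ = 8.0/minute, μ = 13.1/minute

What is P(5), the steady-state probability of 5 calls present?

ρ = λ/μ = 8.0/13.1 = 0.6107
P(n) = (1-ρ)ρⁿ
P(5) = (1-0.6107) × 0.6107^5
P(5) = 0.3893 × 0.08495
P(5) = 0.03307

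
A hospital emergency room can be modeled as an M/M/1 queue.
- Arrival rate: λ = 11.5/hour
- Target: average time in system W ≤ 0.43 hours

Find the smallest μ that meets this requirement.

For M/M/1: W = 1/(μ-λ)
Need W ≤ 0.43, so 1/(μ-λ) ≤ 0.43
μ - λ ≥ 1/0.43 = 2.3256
μ ≥ 11.5 + 2.3256 = 13.8256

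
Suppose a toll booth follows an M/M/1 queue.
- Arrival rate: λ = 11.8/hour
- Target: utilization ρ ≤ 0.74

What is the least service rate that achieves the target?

ρ = λ/μ, so μ = λ/ρ
μ ≥ 11.8/0.74 = 15.9459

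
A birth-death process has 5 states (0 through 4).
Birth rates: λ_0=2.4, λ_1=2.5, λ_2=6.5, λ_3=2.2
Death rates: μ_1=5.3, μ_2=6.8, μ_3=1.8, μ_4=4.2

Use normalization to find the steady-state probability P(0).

Ratios P(n)/P(0) = (λ₀···λₙ₋₁)/(μ₁···μₙ):
P(1)/P(0) = (2.4)/(5.3) = 0.4528
P(2)/P(0) = (2.4×2.5)/(5.3×6.8) = 0.1665
P(3)/P(0) = (2.4×2.5×6.5)/(5.3×6.8×1.8) = 0.6012
P(4)/P(0) = (2.4×2.5×6.5×2.2)/(5.3×6.8×1.8×4.2) = 0.3149

Normalization: ∑ P(n) = 1
P(0) × (1.0000 + 0.4528 + 0.1665 + 0.6012 + 0.3149) = 1
P(0) × 2.5354 = 1
P(0) = 1/2.5354 = 0.3944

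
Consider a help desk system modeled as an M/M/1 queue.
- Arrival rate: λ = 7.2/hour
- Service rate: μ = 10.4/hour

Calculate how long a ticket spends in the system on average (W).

First, compute utilization: ρ = λ/μ = 7.2/10.4 = 0.6923
For M/M/1: W = 1/(μ-λ)
W = 1/(10.4-7.2) = 1/3.20
W = 0.3125 hours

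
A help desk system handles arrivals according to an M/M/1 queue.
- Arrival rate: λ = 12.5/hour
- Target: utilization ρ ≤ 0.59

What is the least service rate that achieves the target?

ρ = λ/μ, so μ = λ/ρ
μ ≥ 12.5/0.59 = 21.1864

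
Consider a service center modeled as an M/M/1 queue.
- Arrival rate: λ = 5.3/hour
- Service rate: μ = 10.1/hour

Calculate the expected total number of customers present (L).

ρ = λ/μ = 5.3/10.1 = 0.5248
For M/M/1: L = λ/(μ-λ)
L = 5.3/(10.1-5.3) = 5.3/4.80
L = 1.1042 customers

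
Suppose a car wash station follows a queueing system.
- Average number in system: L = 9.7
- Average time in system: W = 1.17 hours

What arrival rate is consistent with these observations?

Little's Law: L = λW, so λ = L/W
λ = 9.7/1.17 = 8.2906 cars/hour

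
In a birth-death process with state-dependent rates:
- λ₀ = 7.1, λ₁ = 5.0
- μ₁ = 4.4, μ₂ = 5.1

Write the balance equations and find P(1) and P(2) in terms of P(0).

Balance equations:
State 0: λ₀P₀ = μ₁P₁ → P₁ = (λ₀/μ₁)P₀ = (7.1/4.4)P₀ = 1.6136P₀
State 1: P₂ = (λ₀λ₁)/(μ₁μ₂)P₀ = (7.1×5.0)/(4.4×5.1)P₀ = 1.5820P₀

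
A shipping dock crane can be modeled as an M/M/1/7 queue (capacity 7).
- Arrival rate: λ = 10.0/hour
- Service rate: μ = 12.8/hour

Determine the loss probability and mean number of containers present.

ρ = λ/μ = 10.0/12.8 = 0.78125
P₀ = (1-ρ)/(1-ρ^(K+1)) = (1-0.78125)/(1-0.78125^8) = 0.21875/0.86122 = 0.2540
P_K = P₀×ρ^K = 0.25400 × 0.78125^7 = 0.25400 × 0.17764 = 0.04512
Blocking probability P_7 = 0.04512 (4.51%)
L = ρ[1 - (K+1)ρ^K + Kρ^(K+1)] / [(1-ρ)(1-ρ^(K+1))]
L = 0.78125 × (1 - 8×0.177636 + 7×0.138778) / ((1 - 0.78125) × (1 - 0.138778)) = 2.2823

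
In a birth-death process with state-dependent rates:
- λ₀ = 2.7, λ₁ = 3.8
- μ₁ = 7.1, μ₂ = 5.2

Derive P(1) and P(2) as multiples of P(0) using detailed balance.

Balance equations:
State 0: λ₀P₀ = μ₁P₁ → P₁ = (λ₀/μ₁)P₀ = (2.7/7.1)P₀ = 0.3803P₀
State 1: P₂ = (λ₀λ₁)/(μ₁μ₂)P₀ = (2.7×3.8)/(7.1×5.2)P₀ = 0.2779P₀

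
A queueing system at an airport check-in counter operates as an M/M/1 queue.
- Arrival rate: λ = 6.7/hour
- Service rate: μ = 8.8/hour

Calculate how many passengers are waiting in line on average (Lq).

ρ = λ/μ = 6.7/8.8 = 0.7614
For M/M/1: Lq = λ²/(μ(μ-λ))
Lq = 44.89/(8.8 × 2.10)
Lq = 2.4291 passengers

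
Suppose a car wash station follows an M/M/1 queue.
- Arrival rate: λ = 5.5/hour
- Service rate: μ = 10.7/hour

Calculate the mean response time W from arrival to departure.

First, compute utilization: ρ = λ/μ = 5.5/10.7 = 0.5140
For M/M/1: W = 1/(μ-λ)
W = 1/(10.7-5.5) = 1/5.20
W = 0.1923 hours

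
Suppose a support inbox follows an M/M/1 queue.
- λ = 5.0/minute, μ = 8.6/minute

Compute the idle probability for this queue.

ρ = λ/μ = 5.0/8.6 = 0.5814
P(0) = 1 - ρ = 1 - 0.5814 = 0.4186
The server is idle 41.86% of the time.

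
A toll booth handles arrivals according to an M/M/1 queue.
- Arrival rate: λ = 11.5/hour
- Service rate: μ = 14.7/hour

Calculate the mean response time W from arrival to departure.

First, compute utilization: ρ = λ/μ = 11.5/14.7 = 0.7823
For M/M/1: W = 1/(μ-λ)
W = 1/(14.7-11.5) = 1/3.20
W = 0.3125 hours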